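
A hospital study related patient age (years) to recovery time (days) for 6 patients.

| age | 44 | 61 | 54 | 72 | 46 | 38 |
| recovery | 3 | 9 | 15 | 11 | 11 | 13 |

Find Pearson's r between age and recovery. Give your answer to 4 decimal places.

0.1086

n = 6, Σx = 315, Σy = 62, Σx² = 17317, Σy² = 726, Σxy = 3283
nΣxy − ΣxΣy = 19698 − 19530 = 168
nΣx² − (Σx)² = 103902 − 99225 = 4677; nΣy² − (Σy)² = 4356 − 3844 = 512
r = 168 / √(4677 × 512) = 168 / 1547.4573 ≈ 0.1086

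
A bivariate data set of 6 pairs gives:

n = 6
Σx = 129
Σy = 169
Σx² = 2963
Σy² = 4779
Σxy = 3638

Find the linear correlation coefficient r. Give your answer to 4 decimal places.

0.0753

r = (nΣxy − ΣxΣy) / √[(nΣx² − (Σx)²)(nΣy² − (Σy)²)]
Numerator: 6×3638 − 129×169 = 27
Denominator: √[(17778 − 16641)(28674 − 28561)] = √[1137 × 113] = 358.4425
r = 27 / 358.4425 ≈ 0.0753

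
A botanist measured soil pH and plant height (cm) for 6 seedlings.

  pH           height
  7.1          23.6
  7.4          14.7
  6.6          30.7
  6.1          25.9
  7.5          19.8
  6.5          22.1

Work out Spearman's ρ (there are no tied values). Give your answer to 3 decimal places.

Rank pH: 4, 5, 3, 1, 6, 2
Rank height: 4, 1, 6, 5, 2, 3
d = rank(pH) − rank(height): 0, 4, -3, -4, 4, -1; Σd² = 58
ρ = 1 − 6Σd² / [n(n²−1)] = 1 − 6×58 / (6×35) = 1 − 348/210 ≈ -0.657

-0.657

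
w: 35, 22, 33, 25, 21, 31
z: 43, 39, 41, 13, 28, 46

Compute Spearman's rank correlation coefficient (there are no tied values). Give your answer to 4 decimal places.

0.6571

Rank w: 6, 2, 5, 3, 1, 4
Rank z: 5, 3, 4, 1, 2, 6
d = rank(w) − rank(z): 1, -1, 1, 2, -1, -2; Σd² = 12
ρ = 1 − 6Σd² / [n(n²−1)] = 1 − 6×12 / (6×35) = 1 − 72/210 ≈ 0.6571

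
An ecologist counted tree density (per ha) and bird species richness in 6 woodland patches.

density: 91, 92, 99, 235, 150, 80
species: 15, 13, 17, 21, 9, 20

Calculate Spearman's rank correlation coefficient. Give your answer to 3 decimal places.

0.029

Rank density: 2, 3, 4, 6, 5, 1
Rank species: 3, 2, 4, 6, 1, 5
d = rank(density) − rank(species): -1, 1, 0, 0, 4, -4; Σd² = 34
ρ = 1 − 6Σd² / [n(n²−1)] = 1 − 6×34 / (6×35) = 1 − 204/210 ≈ 0.029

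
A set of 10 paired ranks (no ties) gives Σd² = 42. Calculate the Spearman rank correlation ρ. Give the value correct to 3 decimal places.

0.745

ρ = 1 − 6Σd² / [n(n²−1)] = 1 − 6×42 / (10×99)
  = 1 − 252/990 = 1 − 0.2545 ≈ 0.745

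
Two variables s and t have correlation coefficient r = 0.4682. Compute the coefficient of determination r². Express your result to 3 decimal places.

r² = (0.4682)² = 0.219

0.219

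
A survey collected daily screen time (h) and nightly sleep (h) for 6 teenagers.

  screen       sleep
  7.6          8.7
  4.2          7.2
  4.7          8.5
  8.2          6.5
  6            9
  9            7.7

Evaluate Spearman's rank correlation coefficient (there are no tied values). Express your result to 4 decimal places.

-0.1429

Rank screen: 4, 1, 2, 5, 3, 6
Rank sleep: 5, 2, 4, 1, 6, 3
d = rank(screen) − rank(sleep): -1, -1, -2, 4, -3, 3; Σd² = 40
ρ = 1 − 6Σd² / [n(n²−1)] = 1 − 6×40 / (6×35) = 1 − 240/210 ≈ -0.1429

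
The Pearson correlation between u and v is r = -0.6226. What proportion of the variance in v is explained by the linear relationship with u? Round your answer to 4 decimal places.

0.3876

r² = (-0.6226)² = 0.3876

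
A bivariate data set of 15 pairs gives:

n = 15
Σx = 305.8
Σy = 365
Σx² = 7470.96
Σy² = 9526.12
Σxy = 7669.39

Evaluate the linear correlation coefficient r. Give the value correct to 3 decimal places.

r = (nΣxy − ΣxΣy) / √[(nΣx² − (Σx)²)(nΣy² − (Σy)²)]
Numerator: 15×7669.39 − 305.8×365 = 3423.85
Denominator: √[(112064.4 − 93513.64)(142891.8 − 133225)] = √[18550.76 × 9666.8] = 13391.2840
r = 3423.85 / 13391.2840 ≈ 0.256

0.256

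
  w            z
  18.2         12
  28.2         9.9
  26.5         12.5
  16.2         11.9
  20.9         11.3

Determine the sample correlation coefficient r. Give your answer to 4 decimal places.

-0.4528

n = 5, Σw = 110, Σz = 57.6, Σw² = 2527.98, Σz² = 667.56, Σwz = 1257.78
nΣwz − ΣwΣz = 6288.9 − 6336 = -47.1
nΣw² − (Σw)² = 12639.9 − 12100 = 539.9; nΣz² − (Σz)² = 3337.8 − 3317.76 = 20.04
r = -47.1 / √(539.9 × 20.04) = -47.1 / 104.0173 ≈ -0.4528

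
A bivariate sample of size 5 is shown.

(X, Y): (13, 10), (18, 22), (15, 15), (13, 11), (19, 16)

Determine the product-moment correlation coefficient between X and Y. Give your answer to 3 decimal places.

0.819

n = 5, ΣX = 78, ΣY = 74, ΣX² = 1248, ΣY² = 1186, ΣXY = 1198
nΣXY − ΣXΣY = 5990 − 5772 = 218
nΣX² − (ΣX)² = 6240 − 6084 = 156; nΣY² − (ΣY)² = 5930 − 5476 = 454
r = 218 / √(156 × 454) = 218 / 266.1278 ≈ 0.819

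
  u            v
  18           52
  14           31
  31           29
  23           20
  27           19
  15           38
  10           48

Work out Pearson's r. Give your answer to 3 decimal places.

-0.652

n = 7, Σu = 138, Σv = 237, Σu² = 3064, Σv² = 9015, Σuv = 4292
nΣuv − ΣuΣv = 30044 − 32706 = -2662
nΣu² − (Σu)² = 21448 − 19044 = 2404; nΣv² − (Σv)² = 63105 − 56169 = 6936
r = -2662 / √(2404 × 6936) = -2662 / 4083.3986 ≈ -0.652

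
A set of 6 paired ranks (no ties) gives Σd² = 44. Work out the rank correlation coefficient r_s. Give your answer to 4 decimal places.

-0.2571

ρ = 1 − 6Σd² / [n(n²−1)] = 1 − 6×44 / (6×35)
  = 1 − 264/210 = 1 − 1.25714 ≈ -0.2571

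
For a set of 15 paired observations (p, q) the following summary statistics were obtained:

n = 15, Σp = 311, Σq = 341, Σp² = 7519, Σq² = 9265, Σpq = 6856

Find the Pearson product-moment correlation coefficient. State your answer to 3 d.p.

r = (nΣpq − ΣpΣq) / √[(nΣp² − (Σp)²)(nΣq² − (Σq)²)]
Numerator: 15×6856 − 311×341 = -3211
Denominator: √[(112785 − 96721)(138975 − 116281)] = √[16064 × 22694] = 19093.3605
r = -3211 / 19093.3605 ≈ -0.168

-0.168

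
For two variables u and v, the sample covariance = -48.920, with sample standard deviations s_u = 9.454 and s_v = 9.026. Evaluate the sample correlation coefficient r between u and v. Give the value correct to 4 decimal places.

-0.5733

r = Cov(u,v) / (s_u · s_v) = -48.920 / (9.454 × 9.026)
  = -48.920 / 85.3318 ≈ -0.5733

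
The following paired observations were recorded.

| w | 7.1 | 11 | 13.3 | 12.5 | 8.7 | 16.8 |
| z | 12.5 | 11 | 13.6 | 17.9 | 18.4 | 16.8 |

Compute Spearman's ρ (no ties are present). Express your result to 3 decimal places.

Rank w: 1, 3, 5, 4, 2, 6
Rank z: 2, 1, 3, 5, 6, 4
d = rank(w) − rank(z): -1, 2, 2, -1, -4, 2; Σd² = 30
ρ = 1 − 6Σd² / [n(n²−1)] = 1 − 6×30 / (6×35) = 1 − 180/210 ≈ 0.143

0.143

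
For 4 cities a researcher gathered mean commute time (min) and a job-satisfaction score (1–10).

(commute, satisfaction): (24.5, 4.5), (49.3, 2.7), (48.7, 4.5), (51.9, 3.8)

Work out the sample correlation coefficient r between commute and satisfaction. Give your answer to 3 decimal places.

n = 4, Σx = 174.4, Σy = 15.5, Σx² = 8096.04, Σy² = 62.23, Σxy = 659.73
nΣxy − ΣxΣy = 2638.92 − 2703.2 = -64.28
nΣx² − (Σx)² = 32384.16 − 30415.36 = 1968.8; nΣy² − (Σy)² = 248.92 − 240.25 = 8.67
r = -64.28 / √(1968.8 × 8.67) = -64.28 / 130.6503 ≈ -0.492

-0.492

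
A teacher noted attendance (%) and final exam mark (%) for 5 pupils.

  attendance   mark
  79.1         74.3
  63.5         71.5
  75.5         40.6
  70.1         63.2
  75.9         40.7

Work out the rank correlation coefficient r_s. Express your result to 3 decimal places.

0.100

Rank attendance: 5, 1, 3, 2, 4
Rank mark: 5, 4, 1, 3, 2
d = rank(attendance) − rank(mark): 0, -3, 2, -1, 2; Σd² = 18
ρ = 1 − 6Σd² / [n(n²−1)] = 1 − 6×18 / (5×24) = 1 − 108/120 ≈ 0.100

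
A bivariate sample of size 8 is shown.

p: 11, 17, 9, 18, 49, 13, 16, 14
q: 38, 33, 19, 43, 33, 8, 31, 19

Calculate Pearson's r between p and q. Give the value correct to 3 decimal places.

n = 8, Σp = 147, Σq = 224, Σp² = 3837, Σq² = 7218, Σpq = 4407
nΣpq − ΣpΣq = 35256 − 32928 = 2328
nΣp² − (Σp)² = 30696 − 21609 = 9087; nΣq² − (Σq)² = 57744 − 50176 = 7568
r = 2328 / √(9087 × 7568) = 2328 / 8292.7930 ≈ 0.281

0.281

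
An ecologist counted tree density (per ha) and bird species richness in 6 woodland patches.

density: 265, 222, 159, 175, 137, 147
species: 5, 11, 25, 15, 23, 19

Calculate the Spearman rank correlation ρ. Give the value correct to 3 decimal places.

-0.829

Rank density: 6, 5, 3, 4, 1, 2
Rank species: 1, 2, 6, 3, 5, 4
d = rank(density) − rank(species): 5, 3, -3, 1, -4, -2; Σd² = 64
ρ = 1 − 6Σd² / [n(n²−1)] = 1 − 6×64 / (6×35) = 1 − 384/210 ≈ -0.829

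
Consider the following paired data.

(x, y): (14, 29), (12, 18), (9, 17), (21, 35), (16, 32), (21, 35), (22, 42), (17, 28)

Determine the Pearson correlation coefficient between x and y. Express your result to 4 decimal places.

0.9348

n = 8, Σx = 132, Σy = 236, Σx² = 2332, Σy² = 7476, Σxy = 4157
nΣxy − ΣxΣy = 33256 − 31152 = 2104
nΣx² − (Σx)² = 18656 − 17424 = 1232; nΣy² − (Σy)² = 59808 − 55696 = 4112
r = 2104 / √(1232 × 4112) = 2104 / 2250.7741 ≈ 0.9348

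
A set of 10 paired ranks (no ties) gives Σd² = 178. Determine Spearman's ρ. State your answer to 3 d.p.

ρ = 1 − 6Σd² / [n(n²−1)] = 1 − 6×178 / (10×99)
  = 1 − 1068/990 = 1 − 1.0788 ≈ -0.079

-0.079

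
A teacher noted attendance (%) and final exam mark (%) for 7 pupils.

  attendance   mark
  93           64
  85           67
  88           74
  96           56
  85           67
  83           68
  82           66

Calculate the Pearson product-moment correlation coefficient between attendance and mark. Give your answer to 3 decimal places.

n = 7, Σx = 612, Σy = 462, Σx² = 53672, Σy² = 30666, Σxy = 40286
nΣxy − ΣxΣy = 282002 − 282744 = -742
nΣx² − (Σx)² = 375704 − 374544 = 1160; nΣy² − (Σy)² = 214662 − 213444 = 1218
r = -742 / √(1160 × 1218) = -742 / 1188.6463 ≈ -0.624

-0.624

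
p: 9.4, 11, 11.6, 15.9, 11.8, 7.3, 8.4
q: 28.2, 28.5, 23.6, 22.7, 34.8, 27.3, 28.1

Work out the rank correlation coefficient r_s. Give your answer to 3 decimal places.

Rank p: 3, 4, 5, 7, 6, 1, 2
Rank q: 5, 6, 2, 1, 7, 3, 4
d = rank(p) − rank(q): -2, -2, 3, 6, -1, -2, -2; Σd² = 62
ρ = 1 − 6Σd² / [n(n²−1)] = 1 − 6×62 / (7×48) = 1 − 372/336 ≈ -0.107

-0.107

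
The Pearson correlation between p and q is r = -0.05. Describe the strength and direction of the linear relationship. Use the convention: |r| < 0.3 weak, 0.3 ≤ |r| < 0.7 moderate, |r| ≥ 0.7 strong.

r = -0.05 < 0 so the relationship is negative.
|r| = 0.05, which falls in the weak range.

weak negative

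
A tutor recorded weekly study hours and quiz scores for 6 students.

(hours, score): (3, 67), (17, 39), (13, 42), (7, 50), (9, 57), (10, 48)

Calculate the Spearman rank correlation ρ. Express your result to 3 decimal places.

-0.943

Rank hours: 1, 6, 5, 2, 3, 4
Rank score: 6, 1, 2, 4, 5, 3
d = rank(hours) − rank(score): -5, 5, 3, -2, -2, 1; Σd² = 68
ρ = 1 − 6Σd² / [n(n²−1)] = 1 − 6×68 / (6×35) = 1 − 408/210 ≈ -0.943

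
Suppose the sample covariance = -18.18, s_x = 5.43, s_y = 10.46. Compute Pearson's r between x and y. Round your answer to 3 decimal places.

r = Cov(x,y) / (s_x · s_y) = -18.18 / (5.43 × 10.46)
  = -18.18 / 56.7978 ≈ -0.320

-0.320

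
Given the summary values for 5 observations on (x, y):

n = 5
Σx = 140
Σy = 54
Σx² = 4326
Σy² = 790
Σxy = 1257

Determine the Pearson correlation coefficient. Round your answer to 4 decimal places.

-0.8800

r = (nΣxy − ΣxΣy) / √[(nΣx² − (Σx)²)(nΣy² − (Σy)²)]
Numerator: 5×1257 − 140×54 = -1275
Denominator: √[(21630 − 19600)(3950 − 2916)] = √[2030 × 1034] = 1448.7995
r = -1275 / 1448.7995 ≈ -0.8800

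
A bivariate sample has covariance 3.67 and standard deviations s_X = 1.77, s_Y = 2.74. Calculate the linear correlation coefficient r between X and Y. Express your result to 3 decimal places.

r = Cov(X,Y) / (s_X · s_Y) = 3.67 / (1.77 × 2.74)
  = 3.67 / 4.8498 ≈ 0.757

0.757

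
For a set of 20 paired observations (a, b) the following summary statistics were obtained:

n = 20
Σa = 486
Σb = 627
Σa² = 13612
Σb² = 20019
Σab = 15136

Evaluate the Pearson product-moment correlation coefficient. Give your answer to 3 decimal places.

-0.124

r = (nΣab − ΣaΣb) / √[(nΣa² − (Σa)²)(nΣb² − (Σb)²)]
Numerator: 20×15136 − 486×627 = -2002
Denominator: √[(272240 − 236196)(400380 − 393129)] = √[36044 × 7251] = 16166.4790
r = -2002 / 16166.4790 ≈ -0.124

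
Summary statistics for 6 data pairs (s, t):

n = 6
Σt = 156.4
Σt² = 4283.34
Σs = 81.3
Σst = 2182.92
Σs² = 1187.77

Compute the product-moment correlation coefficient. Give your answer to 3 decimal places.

0.478

r = (nΣst − ΣsΣt) / √[(nΣs² − (Σs)²)(nΣt² − (Σt)²)]
Numerator: 6×2182.92 − 81.3×156.4 = 382.2
Denominator: √[(7126.62 − 6609.69)(25700.04 − 24460.96)] = √[516.93 × 1239.08] = 800.3234
r = 382.2 / 800.3234 ≈ 0.478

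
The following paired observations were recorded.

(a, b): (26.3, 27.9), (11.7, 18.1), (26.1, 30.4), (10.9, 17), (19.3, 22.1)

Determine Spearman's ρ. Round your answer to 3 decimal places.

0.900

Rank a: 5, 2, 4, 1, 3
Rank b: 4, 2, 5, 1, 3
d = rank(a) − rank(b): 1, 0, -1, 0, 0; Σd² = 2
ρ = 1 − 6Σd² / [n(n²−1)] = 1 − 6×2 / (5×24) = 1 − 12/120 ≈ 0.900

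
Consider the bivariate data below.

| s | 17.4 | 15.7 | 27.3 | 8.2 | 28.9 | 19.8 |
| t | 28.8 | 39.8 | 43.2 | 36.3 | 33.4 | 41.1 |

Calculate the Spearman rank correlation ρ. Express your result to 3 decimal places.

0.143

Rank s: 3, 2, 5, 1, 6, 4
Rank t: 1, 4, 6, 3, 2, 5
d = rank(s) − rank(t): 2, -2, -1, -2, 4, -1; Σd² = 30
ρ = 1 − 6Σd² / [n(n²−1)] = 1 − 6×30 / (6×35) = 1 − 180/210 ≈ 0.143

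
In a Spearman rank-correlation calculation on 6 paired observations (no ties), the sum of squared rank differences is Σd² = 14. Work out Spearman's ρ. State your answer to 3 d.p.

0.600

ρ = 1 − 6Σd² / [n(n²−1)] = 1 − 6×14 / (6×35)
  = 1 − 84/210 = 1 − 0.4000 ≈ 0.600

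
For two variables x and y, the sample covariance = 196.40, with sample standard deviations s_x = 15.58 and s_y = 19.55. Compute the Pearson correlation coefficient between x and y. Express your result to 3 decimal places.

r = Cov(x,y) / (s_x · s_y) = 196.40 / (15.58 × 19.55)
  = 196.40 / 304.5890 ≈ 0.645

0.645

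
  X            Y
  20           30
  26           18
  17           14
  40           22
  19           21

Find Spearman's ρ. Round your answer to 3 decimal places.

Rank X: 3, 4, 1, 5, 2
Rank Y: 5, 2, 1, 4, 3
d = rank(X) − rank(Y): -2, 2, 0, 1, -1; Σd² = 10
ρ = 1 − 6Σd² / [n(n²−1)] = 1 − 6×10 / (5×24) = 1 − 60/120 ≈ 0.500

0.500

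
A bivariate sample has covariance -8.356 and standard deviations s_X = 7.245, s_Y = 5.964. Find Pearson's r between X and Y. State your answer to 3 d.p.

r = Cov(X,Y) / (s_X · s_Y) = -8.356 / (7.245 × 5.964)
  = -8.356 / 43.2092 ≈ -0.193

-0.193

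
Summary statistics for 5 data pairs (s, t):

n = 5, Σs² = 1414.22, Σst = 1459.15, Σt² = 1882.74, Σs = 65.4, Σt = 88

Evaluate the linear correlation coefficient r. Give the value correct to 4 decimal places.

r = (nΣst − ΣsΣt) / √[(nΣs² − (Σs)²)(nΣt² − (Σt)²)]
Numerator: 5×1459.15 − 65.4×88 = 1540.55
Denominator: √[(7071.1 − 4277.16)(9413.7 − 7744)] = √[2793.94 × 1669.7] = 2159.8707
r = 1540.55 / 2159.8707 ≈ 0.7133

0.7133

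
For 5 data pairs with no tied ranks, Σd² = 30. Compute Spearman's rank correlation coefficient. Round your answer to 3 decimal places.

-0.500

ρ = 1 − 6Σd² / [n(n²−1)] = 1 − 6×30 / (5×24)
  = 1 − 180/120 = 1 − 1.5000 ≈ -0.500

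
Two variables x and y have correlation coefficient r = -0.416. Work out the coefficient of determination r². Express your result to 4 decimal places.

r² = (-0.416)² = 0.1731

0.1731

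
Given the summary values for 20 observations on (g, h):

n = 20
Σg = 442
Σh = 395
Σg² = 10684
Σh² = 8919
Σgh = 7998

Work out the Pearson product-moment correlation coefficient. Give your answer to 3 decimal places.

-0.723

r = (nΣgh − ΣgΣh) / √[(nΣg² − (Σg)²)(nΣh² − (Σh)²)]
Numerator: 20×7998 − 442×395 = -14630
Denominator: √[(213680 − 195364)(178380 − 156025)] = √[18316 × 22355] = 20234.9742
r = -14630 / 20234.9742 ≈ -0.723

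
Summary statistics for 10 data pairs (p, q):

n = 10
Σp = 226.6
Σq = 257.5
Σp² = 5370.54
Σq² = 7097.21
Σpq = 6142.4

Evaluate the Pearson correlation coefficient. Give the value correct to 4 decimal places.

r = (nΣpq − ΣpΣq) / √[(nΣp² − (Σp)²)(nΣq² − (Σq)²)]
Numerator: 10×6142.4 − 226.6×257.5 = 3074.5
Denominator: √[(53705.4 − 51347.56)(70972.1 − 66306.25)] = √[2357.84 × 4665.85] = 3316.8250
r = 3074.5 / 3316.8250 ≈ 0.9269

0.9269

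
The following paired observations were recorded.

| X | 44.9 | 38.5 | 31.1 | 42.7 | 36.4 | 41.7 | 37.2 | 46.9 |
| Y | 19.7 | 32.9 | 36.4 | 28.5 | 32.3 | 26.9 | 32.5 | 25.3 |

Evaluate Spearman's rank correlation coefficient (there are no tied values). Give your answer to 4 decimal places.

-0.8571

Rank X: 7, 4, 1, 6, 2, 5, 3, 8
Rank Y: 1, 7, 8, 4, 5, 3, 6, 2
d = rank(X) − rank(Y): 6, -3, -7, 2, -3, 2, -3, 6; Σd² = 156
ρ = 1 − 6Σd² / [n(n²−1)] = 1 − 6×156 / (8×63) = 1 − 936/504 ≈ -0.8571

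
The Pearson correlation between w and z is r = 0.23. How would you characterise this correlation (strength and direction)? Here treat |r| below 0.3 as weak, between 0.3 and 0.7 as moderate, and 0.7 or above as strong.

weak positive

r = 0.23 > 0 so the relationship is positive.
|r| = 0.23, which falls in the weak range.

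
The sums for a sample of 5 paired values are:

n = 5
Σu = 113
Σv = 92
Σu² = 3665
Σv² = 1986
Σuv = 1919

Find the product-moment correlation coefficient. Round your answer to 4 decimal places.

r = (nΣuv − ΣuΣv) / √[(nΣu² − (Σu)²)(nΣv² − (Σv)²)]
Numerator: 5×1919 − 113×92 = -801
Denominator: √[(18325 − 12769)(9930 − 8464)] = √[5556 × 1466] = 2853.9615
r = -801 / 2853.9615 ≈ -0.2807

-0.2807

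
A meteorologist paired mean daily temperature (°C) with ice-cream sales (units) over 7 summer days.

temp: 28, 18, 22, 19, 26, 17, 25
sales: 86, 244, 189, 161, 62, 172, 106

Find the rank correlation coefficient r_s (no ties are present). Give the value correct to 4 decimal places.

-0.7857

Rank temp: 7, 2, 4, 3, 6, 1, 5
Rank sales: 2, 7, 6, 4, 1, 5, 3
d = rank(temp) − rank(sales): 5, -5, -2, -1, 5, -4, 2; Σd² = 100
ρ = 1 − 6Σd² / [n(n²−1)] = 1 − 6×100 / (7×48) = 1 − 600/336 ≈ -0.7857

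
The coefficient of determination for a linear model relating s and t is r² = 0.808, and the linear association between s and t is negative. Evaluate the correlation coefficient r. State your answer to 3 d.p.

-0.899

|r| = √0.808 = 0.899
The association is negative, so r = −0.899.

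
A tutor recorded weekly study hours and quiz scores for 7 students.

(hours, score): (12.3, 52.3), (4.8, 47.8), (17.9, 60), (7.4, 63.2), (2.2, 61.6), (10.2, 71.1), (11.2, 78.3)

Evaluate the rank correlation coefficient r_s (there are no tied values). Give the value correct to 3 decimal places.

Rank hours: 6, 2, 7, 3, 1, 4, 5
Rank score: 2, 1, 3, 5, 4, 6, 7
d = rank(hours) − rank(score): 4, 1, 4, -2, -3, -2, -2; Σd² = 54
ρ = 1 − 6Σd² / [n(n²−1)] = 1 − 6×54 / (7×48) = 1 − 324/336 ≈ 0.036

0.036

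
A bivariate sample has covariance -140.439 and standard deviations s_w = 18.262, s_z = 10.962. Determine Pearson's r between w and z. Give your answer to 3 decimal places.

r = Cov(w,z) / (s_w · s_z) = -140.439 / (18.262 × 10.962)
  = -140.439 / 200.1880 ≈ -0.702

-0.702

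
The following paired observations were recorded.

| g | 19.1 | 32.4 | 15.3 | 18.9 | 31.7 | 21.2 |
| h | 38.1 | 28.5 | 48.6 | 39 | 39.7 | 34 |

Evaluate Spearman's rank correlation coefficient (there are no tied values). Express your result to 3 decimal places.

-0.657

Rank g: 3, 6, 1, 2, 5, 4
Rank h: 3, 1, 6, 4, 5, 2
d = rank(g) − rank(h): 0, 5, -5, -2, 0, 2; Σd² = 58
ρ = 1 − 6Σd² / [n(n²−1)] = 1 − 6×58 / (6×35) = 1 − 348/210 ≈ -0.657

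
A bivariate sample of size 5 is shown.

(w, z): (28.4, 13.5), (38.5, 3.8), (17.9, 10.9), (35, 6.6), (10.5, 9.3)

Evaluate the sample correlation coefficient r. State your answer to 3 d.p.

n = 5, Σw = 130.3, Σz = 44.1, Σw² = 3944.47, Σz² = 445.55, Σwz = 1053.46
nΣwz − ΣwΣz = 5267.3 − 5746.23 = -478.93
nΣw² − (Σw)² = 19722.35 − 16978.09 = 2744.26; nΣz² − (Σz)² = 2227.75 − 1944.81 = 282.94
r = -478.93 / √(2744.26 × 282.94) = -478.93 / 881.1702 ≈ -0.544

-0.544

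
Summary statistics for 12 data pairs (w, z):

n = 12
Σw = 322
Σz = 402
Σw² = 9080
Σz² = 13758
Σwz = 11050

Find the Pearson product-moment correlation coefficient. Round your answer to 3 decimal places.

r = (nΣwz − ΣwΣz) / √[(nΣw² − (Σw)²)(nΣz² − (Σz)²)]
Numerator: 12×11050 − 322×402 = 3156
Denominator: √[(108960 − 103684)(165096 − 161604)] = √[5276 × 3492] = 4292.2945
r = 3156 / 4292.2945 ≈ 0.735

0.735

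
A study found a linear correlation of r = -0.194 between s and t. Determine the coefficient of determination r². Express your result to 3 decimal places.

r² = (-0.194)² = 0.038

0.038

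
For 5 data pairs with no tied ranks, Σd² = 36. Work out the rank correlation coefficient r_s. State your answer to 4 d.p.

ρ = 1 − 6Σd² / [n(n²−1)] = 1 − 6×36 / (5×24)
  = 1 − 216/120 = 1 − 1.80000 ≈ -0.8000

-0.8000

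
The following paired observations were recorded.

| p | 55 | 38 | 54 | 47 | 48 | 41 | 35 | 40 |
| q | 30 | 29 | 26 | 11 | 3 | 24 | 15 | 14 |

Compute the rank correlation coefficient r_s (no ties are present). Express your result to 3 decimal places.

Rank p: 8, 2, 7, 5, 6, 4, 1, 3
Rank q: 8, 7, 6, 2, 1, 5, 4, 3
d = rank(p) − rank(q): 0, -5, 1, 3, 5, -1, -3, 0; Σd² = 70
ρ = 1 − 6Σd² / [n(n²−1)] = 1 − 6×70 / (8×63) = 1 − 420/504 ≈ 0.167

0.167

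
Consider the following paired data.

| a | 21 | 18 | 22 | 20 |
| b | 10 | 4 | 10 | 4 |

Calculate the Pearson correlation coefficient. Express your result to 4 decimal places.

n = 4, Σa = 81, Σb = 28, Σa² = 1649, Σb² = 232, Σab = 582
nΣab − ΣaΣb = 2328 − 2268 = 60
nΣa² − (Σa)² = 6596 − 6561 = 35; nΣb² − (Σb)² = 928 − 784 = 144
r = 60 / √(35 × 144) = 60 / 70.9930 ≈ 0.8452

0.8452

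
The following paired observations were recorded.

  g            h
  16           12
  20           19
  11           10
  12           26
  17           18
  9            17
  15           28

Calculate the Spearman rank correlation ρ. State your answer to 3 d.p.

0.286

Rank g: 5, 7, 2, 3, 6, 1, 4
Rank h: 2, 5, 1, 6, 4, 3, 7
d = rank(g) − rank(h): 3, 2, 1, -3, 2, -2, -3; Σd² = 40
ρ = 1 − 6Σd² / [n(n²−1)] = 1 − 6×40 / (7×48) = 1 − 240/336 ≈ 0.286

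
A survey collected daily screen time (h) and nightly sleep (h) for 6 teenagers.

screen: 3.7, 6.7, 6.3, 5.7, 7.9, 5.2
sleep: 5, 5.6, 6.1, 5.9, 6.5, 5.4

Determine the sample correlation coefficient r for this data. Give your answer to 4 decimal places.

n = 6, Σx = 35.5, Σy = 34.5, Σx² = 220.21, Σy² = 199.79, Σxy = 207.51
nΣxy − ΣxΣy = 1245.06 − 1224.75 = 20.31
nΣx² − (Σx)² = 1321.26 − 1260.25 = 61.01; nΣy² − (Σy)² = 1198.74 − 1190.25 = 8.49
r = 20.31 / √(61.01 × 8.49) = 20.31 / 22.7591 ≈ 0.8924

0.8924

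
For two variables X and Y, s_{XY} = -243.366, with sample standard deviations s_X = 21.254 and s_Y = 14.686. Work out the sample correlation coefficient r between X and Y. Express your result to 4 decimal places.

-0.7797

r = Cov(X,Y) / (s_X · s_Y) = -243.366 / (21.254 × 14.686)
  = -243.366 / 312.1362 ≈ -0.7797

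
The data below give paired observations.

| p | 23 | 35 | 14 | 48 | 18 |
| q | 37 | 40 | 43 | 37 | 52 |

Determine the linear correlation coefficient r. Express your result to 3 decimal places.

-0.589

n = 5, Σp = 138, Σq = 209, Σp² = 4578, Σq² = 8891, Σpq = 5565
nΣpq − ΣpΣq = 27825 − 28842 = -1017
nΣp² − (Σp)² = 22890 − 19044 = 3846; nΣq² − (Σq)² = 44455 − 43681 = 774
r = -1017 / √(3846 × 774) = -1017 / 1725.3417 ≈ -0.589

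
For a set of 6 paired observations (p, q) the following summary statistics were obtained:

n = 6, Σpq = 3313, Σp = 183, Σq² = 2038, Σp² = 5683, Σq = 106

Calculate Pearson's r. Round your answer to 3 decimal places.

0.618

r = (nΣpq − ΣpΣq) / √[(nΣp² − (Σp)²)(nΣq² − (Σq)²)]
Numerator: 6×3313 − 183×106 = 480
Denominator: √[(34098 − 33489)(12228 − 11236)] = √[609 × 992] = 777.2567
r = 480 / 777.2567 ≈ 0.618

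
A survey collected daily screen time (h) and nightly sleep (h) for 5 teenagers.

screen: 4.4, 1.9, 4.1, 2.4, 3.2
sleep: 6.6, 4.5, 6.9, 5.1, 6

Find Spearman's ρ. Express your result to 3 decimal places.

0.900

Rank screen: 5, 1, 4, 2, 3
Rank sleep: 4, 1, 5, 2, 3
d = rank(screen) − rank(sleep): 1, 0, -1, 0, 0; Σd² = 2
ρ = 1 − 6Σd² / [n(n²−1)] = 1 − 6×2 / (5×24) = 1 − 12/120 ≈ 0.900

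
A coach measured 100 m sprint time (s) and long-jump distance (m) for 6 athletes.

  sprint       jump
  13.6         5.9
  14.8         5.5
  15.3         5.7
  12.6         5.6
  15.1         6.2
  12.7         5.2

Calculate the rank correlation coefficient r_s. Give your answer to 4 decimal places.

0.4857

Rank sprint: 3, 4, 6, 1, 5, 2
Rank jump: 5, 2, 4, 3, 6, 1
d = rank(sprint) − rank(jump): -2, 2, 2, -2, -1, 1; Σd² = 18
ρ = 1 − 6Σd² / [n(n²−1)] = 1 − 6×18 / (6×35) = 1 − 108/210 ≈ 0.4857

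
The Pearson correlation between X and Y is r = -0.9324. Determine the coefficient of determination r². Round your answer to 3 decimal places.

r² = (-0.9324)² = 0.869

0.869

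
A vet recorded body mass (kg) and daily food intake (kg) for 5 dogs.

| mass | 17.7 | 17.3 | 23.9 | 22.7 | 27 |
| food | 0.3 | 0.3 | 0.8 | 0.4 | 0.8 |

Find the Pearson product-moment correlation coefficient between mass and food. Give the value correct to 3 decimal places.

0.888

n = 5, Σx = 108.6, Σy = 2.6, Σx² = 2428.08, Σy² = 1.62, Σxy = 60.3
nΣxy − ΣxΣy = 301.5 − 282.36 = 19.14
nΣx² − (Σx)² = 12140.4 − 11793.96 = 346.44; nΣy² − (Σy)² = 8.1 − 6.76 = 1.34
r = 19.14 / √(346.44 × 1.34) = 19.14 / 21.5460 ≈ 0.888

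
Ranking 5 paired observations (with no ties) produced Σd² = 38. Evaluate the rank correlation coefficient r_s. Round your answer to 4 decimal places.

-0.9000

ρ = 1 − 6Σd² / [n(n²−1)] = 1 − 6×38 / (5×24)
  = 1 − 228/120 = 1 − 1.90000 ≈ -0.9000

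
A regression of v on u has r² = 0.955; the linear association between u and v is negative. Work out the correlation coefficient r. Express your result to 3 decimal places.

|r| = √0.955 = 0.977
The association is negative, so r = −0.977.

-0.977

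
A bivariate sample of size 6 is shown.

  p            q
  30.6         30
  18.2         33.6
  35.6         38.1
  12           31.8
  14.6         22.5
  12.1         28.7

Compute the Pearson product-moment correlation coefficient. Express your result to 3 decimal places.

0.582

n = 6, Σp = 123.1, Σq = 184.7, Σp² = 3038.53, Σq² = 5821.75, Σpq = 3943.25
nΣpq − ΣpΣq = 23659.5 − 22736.57 = 922.93
nΣp² − (Σp)² = 18231.18 − 15153.61 = 3077.57; nΣq² − (Σq)² = 34930.5 − 34114.09 = 816.41
r = 922.93 / √(3077.57 × 816.41) = 922.93 / 1585.1053 ≈ 0.582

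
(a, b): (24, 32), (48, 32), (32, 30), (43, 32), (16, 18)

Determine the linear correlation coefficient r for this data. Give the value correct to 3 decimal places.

n = 5, Σa = 163, Σb = 144, Σa² = 6009, Σb² = 4296, Σab = 4928
nΣab − ΣaΣb = 24640 − 23472 = 1168
nΣa² − (Σa)² = 30045 − 26569 = 3476; nΣb² − (Σb)² = 21480 − 20736 = 744
r = 1168 / √(3476 × 744) = 1168 / 1608.1492 ≈ 0.726

0.726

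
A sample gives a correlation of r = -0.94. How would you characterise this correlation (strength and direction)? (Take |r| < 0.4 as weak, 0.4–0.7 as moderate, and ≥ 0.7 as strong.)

strong negative

r = -0.94 < 0 so the relationship is negative.
|r| = 0.94, which falls in the strong range.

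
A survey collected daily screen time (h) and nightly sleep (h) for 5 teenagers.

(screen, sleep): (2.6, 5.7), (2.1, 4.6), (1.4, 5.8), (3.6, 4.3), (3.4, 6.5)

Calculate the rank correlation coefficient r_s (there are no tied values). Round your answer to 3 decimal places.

-0.300

Rank screen: 3, 2, 1, 5, 4
Rank sleep: 3, 2, 4, 1, 5
d = rank(screen) − rank(sleep): 0, 0, -3, 4, -1; Σd² = 26
ρ = 1 − 6Σd² / [n(n²−1)] = 1 − 6×26 / (5×24) = 1 − 156/120 ≈ -0.300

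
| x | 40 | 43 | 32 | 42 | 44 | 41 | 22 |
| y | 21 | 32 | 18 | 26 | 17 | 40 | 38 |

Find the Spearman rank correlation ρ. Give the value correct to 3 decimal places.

Rank x: 3, 6, 2, 5, 7, 4, 1
Rank y: 3, 5, 2, 4, 1, 7, 6
d = rank(x) − rank(y): 0, 1, 0, 1, 6, -3, -5; Σd² = 72
ρ = 1 − 6Σd² / [n(n²−1)] = 1 − 6×72 / (7×48) = 1 − 432/336 ≈ -0.286

-0.286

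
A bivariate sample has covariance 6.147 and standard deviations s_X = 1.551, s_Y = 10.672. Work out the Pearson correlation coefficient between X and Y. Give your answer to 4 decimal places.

r = Cov(X,Y) / (s_X · s_Y) = 6.147 / (1.551 × 10.672)
  = 6.147 / 16.5523 ≈ 0.3714

0.3714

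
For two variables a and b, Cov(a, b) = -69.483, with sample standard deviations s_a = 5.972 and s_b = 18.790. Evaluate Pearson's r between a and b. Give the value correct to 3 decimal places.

r = Cov(a,b) / (s_a · s_b) = -69.483 / (5.972 × 18.790)
  = -69.483 / 112.2139 ≈ -0.619

-0.619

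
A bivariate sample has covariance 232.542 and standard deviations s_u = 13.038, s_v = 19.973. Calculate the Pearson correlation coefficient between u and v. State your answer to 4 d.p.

0.8930

r = Cov(u,v) / (s_u · s_v) = 232.542 / (13.038 × 19.973)
  = 232.542 / 260.4080 ≈ 0.8930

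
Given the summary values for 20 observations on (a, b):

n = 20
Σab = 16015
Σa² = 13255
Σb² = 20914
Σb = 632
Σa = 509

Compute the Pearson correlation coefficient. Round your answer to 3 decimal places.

-0.130

r = (nΣab − ΣaΣb) / √[(nΣa² − (Σa)²)(nΣb² − (Σb)²)]
Numerator: 20×16015 − 509×632 = -1388
Denominator: √[(265100 − 259081)(418280 − 399424)] = √[6019 × 18856] = 10653.3687
r = -1388 / 10653.3687 ≈ -0.130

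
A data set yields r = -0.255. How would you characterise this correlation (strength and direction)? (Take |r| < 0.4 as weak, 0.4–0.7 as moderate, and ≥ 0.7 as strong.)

weak negative

r = -0.255 < 0 so the relationship is negative.
|r| = 0.255, which falls in the weak range.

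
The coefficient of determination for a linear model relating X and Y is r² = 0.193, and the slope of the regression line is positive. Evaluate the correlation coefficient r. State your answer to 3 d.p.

0.439

|r| = √0.193 = 0.439
The association is positive, so r = 0.439.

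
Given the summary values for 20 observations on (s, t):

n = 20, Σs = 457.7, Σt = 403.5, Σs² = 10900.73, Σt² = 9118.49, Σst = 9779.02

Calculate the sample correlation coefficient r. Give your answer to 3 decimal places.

0.844

r = (nΣst − ΣsΣt) / √[(nΣs² − (Σs)²)(nΣt² − (Σt)²)]
Numerator: 20×9779.02 − 457.7×403.5 = 10898.45
Denominator: √[(218014.6 − 209489.29)(182369.8 − 162812.25)] = √[8525.31 × 19557.55] = 12912.5589
r = 10898.45 / 12912.5589 ≈ 0.844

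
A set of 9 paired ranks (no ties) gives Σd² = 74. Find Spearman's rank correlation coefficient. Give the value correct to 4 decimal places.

0.3833

ρ = 1 − 6Σd² / [n(n²−1)] = 1 − 6×74 / (9×80)
  = 1 − 444/720 = 1 − 0.61667 ≈ 0.3833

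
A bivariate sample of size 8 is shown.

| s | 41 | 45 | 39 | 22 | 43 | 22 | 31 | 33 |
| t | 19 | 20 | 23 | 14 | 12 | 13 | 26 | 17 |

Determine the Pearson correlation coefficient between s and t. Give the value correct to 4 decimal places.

0.2710

n = 8, Σs = 276, Σt = 144, Σs² = 10094, Σt² = 2764, Σst = 5053
nΣst − ΣsΣt = 40424 − 39744 = 680
nΣs² − (Σs)² = 80752 − 76176 = 4576; nΣt² − (Σt)² = 22112 − 20736 = 1376
r = 680 / √(4576 × 1376) = 680 / 2509.2979 ≈ 0.2710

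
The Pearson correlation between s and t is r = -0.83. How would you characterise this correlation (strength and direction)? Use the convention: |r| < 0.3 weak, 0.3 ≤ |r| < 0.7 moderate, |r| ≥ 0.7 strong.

r = -0.83 < 0 so the relationship is negative.
|r| = 0.83, which falls in the strong range.

strong negative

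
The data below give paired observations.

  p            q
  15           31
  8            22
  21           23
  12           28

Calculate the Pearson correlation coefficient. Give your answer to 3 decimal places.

0.057

n = 4, Σp = 56, Σq = 104, Σp² = 874, Σq² = 2758, Σpq = 1460
nΣpq − ΣpΣq = 5840 − 5824 = 16
nΣp² − (Σp)² = 3496 − 3136 = 360; nΣq² − (Σq)² = 11032 − 10816 = 216
r = 16 / √(360 × 216) = 16 / 278.8548 ≈ 0.057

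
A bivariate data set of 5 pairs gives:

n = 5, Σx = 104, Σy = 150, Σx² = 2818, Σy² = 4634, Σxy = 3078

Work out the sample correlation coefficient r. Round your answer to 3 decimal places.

r = (nΣxy − ΣxΣy) / √[(nΣx² − (Σx)²)(nΣy² − (Σy)²)]
Numerator: 5×3078 − 104×150 = -210
Denominator: √[(14090 − 10816)(23170 − 22500)] = √[3274 × 670] = 1481.0739
r = -210 / 1481.0739 ≈ -0.142

-0.142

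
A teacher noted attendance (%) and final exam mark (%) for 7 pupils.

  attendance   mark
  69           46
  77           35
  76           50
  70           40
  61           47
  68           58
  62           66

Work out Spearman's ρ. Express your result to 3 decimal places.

Rank attendance: 4, 7, 6, 5, 1, 3, 2
Rank mark: 3, 1, 5, 2, 4, 6, 7
d = rank(attendance) − rank(mark): 1, 6, 1, 3, -3, -3, -5; Σd² = 90
ρ = 1 − 6Σd² / [n(n²−1)] = 1 − 6×90 / (7×48) = 1 − 540/336 ≈ -0.607

-0.607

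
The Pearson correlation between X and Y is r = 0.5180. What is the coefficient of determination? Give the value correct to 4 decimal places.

r² = (0.5180)² = 0.2683

0.2683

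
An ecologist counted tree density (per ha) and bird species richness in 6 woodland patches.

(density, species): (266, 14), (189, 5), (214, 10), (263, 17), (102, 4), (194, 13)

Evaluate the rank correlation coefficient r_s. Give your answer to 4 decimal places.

0.8857

Rank density: 6, 2, 4, 5, 1, 3
Rank species: 5, 2, 3, 6, 1, 4
d = rank(density) − rank(species): 1, 0, 1, -1, 0, -1; Σd² = 4
ρ = 1 − 6Σd² / [n(n²−1)] = 1 − 6×4 / (6×35) = 1 − 24/210 ≈ 0.8857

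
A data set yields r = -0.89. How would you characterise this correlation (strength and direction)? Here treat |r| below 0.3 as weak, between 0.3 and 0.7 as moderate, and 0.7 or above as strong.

strong negative

r = -0.89 < 0 so the relationship is negative.
|r| = 0.89, which falls in the strong range.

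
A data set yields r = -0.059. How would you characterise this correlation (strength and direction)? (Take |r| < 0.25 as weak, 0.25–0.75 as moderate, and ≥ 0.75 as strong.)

r = -0.059 < 0 so the relationship is negative.
|r| = 0.059, which falls in the weak range.

weak negative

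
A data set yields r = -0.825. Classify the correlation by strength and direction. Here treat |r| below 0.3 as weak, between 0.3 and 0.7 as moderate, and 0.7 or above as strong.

strong negative

r = -0.825 < 0 so the relationship is negative.
|r| = 0.825, which falls in the strong range.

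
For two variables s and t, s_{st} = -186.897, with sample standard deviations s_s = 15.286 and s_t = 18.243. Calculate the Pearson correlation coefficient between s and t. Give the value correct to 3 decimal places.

r = Cov(s,t) / (s_s · s_t) = -186.897 / (15.286 × 18.243)
  = -186.897 / 278.8625 ≈ -0.670

-0.670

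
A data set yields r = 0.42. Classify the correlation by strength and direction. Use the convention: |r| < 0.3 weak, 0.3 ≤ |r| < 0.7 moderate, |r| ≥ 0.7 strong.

moderate positive

r = 0.42 > 0 so the relationship is positive.
|r| = 0.42, which falls in the moderate range.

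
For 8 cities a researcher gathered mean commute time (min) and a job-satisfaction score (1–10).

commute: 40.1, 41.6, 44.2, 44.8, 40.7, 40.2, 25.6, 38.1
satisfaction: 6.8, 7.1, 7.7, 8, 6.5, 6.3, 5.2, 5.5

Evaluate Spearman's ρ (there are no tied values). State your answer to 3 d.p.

0.929

Rank commute: 3, 6, 7, 8, 5, 4, 1, 2
Rank satisfaction: 5, 6, 7, 8, 4, 3, 1, 2
d = rank(commute) − rank(satisfaction): -2, 0, 0, 0, 1, 1, 0, 0; Σd² = 6
ρ = 1 − 6Σd² / [n(n²−1)] = 1 − 6×6 / (8×63) = 1 − 36/504 ≈ 0.929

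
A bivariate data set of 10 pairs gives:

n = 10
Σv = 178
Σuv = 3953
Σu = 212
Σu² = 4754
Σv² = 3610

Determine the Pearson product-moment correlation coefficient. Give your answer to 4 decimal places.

r = (nΣuv − ΣuΣv) / √[(nΣu² − (Σu)²)(nΣv² − (Σv)²)]
Numerator: 10×3953 − 212×178 = 1794
Denominator: √[(47540 − 44944)(36100 − 31684)] = √[2596 × 4416] = 3385.8435
r = 1794 / 3385.8435 ≈ 0.5299

0.5299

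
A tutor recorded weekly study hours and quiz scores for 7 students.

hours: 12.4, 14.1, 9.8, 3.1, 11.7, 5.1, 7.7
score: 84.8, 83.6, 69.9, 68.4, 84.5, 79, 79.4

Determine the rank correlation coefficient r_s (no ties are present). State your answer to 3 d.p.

Rank hours: 6, 7, 4, 1, 5, 2, 3
Rank score: 7, 5, 2, 1, 6, 3, 4
d = rank(hours) − rank(score): -1, 2, 2, 0, -1, -1, -1; Σd² = 12
ρ = 1 − 6Σd² / [n(n²−1)] = 1 − 6×12 / (7×48) = 1 − 72/336 ≈ 0.786

0.786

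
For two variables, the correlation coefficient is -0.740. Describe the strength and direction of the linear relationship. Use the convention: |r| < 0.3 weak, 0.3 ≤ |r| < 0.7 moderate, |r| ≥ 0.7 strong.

strong negative

r = -0.740 < 0 so the relationship is negative.
|r| = 0.740, which falls in the strong range.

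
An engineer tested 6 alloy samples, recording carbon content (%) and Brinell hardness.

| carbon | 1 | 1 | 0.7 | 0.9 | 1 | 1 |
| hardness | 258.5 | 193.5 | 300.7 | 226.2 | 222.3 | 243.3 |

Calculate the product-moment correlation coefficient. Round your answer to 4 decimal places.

n = 6, Σx = 5.6, Σy = 1444.5, Σx² = 5.3, Σy² = 354463.61, Σxy = 1331.67
nΣxy − ΣxΣy = 7990.02 − 8089.2 = -99.18
nΣx² − (Σx)² = 31.8 − 31.36 = 0.44; nΣy² − (Σy)² = 2126781.66 − 2086580.25 = 40201.41
r = -99.18 / √(0.44 × 40201.41) = -99.18 / 132.9986 ≈ -0.7457

-0.7457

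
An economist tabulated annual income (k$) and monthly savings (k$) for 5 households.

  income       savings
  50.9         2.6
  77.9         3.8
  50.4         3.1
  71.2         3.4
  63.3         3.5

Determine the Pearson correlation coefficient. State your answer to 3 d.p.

0.870

n = 5, Σx = 313.7, Σy = 16.4, Σx² = 20275.71, Σy² = 54.62, Σxy = 1048.23
nΣxy − ΣxΣy = 5241.15 − 5144.68 = 96.47
nΣx² − (Σx)² = 101378.55 − 98407.69 = 2970.86; nΣy² − (Σy)² = 273.1 − 268.96 = 4.14
r = 96.47 / √(2970.86 × 4.14) = 96.47 / 110.9025 ≈ 0.870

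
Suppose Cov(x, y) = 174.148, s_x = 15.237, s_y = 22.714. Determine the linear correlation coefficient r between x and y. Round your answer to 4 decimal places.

r = Cov(x,y) / (s_x · s_y) = 174.148 / (15.237 × 22.714)
  = 174.148 / 346.0932 ≈ 0.5032

0.5032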